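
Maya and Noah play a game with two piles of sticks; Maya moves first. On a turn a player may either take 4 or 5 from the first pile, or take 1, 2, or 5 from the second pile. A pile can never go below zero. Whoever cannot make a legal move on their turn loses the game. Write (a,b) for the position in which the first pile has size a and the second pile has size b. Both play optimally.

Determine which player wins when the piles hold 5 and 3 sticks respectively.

Positions with no move are L. A position that does have a move is losing for the player to move precisely when every available move leads to a winning position for the opponent. Fill in the labels:
No move ever increases a pile, so every position that can arise here has a ≤ 5 and b ≤ 3; it is enough to label the cells with 0 ≤ a ≤ 5 and 0 ≤ b ≤ 3.
Every move lowers a or b (never raises either), so fill the grid row by row in increasing a, and left to right within a row: each cell's successors are then already labelled.
      b=0  b=1  b=2  b=3
a=0:    L    W    W    L
a=1:    L    W    W    L
a=2:    L    W    W    L
a=3:    L    W    W    L
a=4:    W    L    W    W
a=5:    W    L    W    W
Cells with no legal move (terminal, hence L): (0,0), (1,0), (2,0), (3,0).
The remaining L cells, each justified by listing all of its moves:
(0,3): moves to (0,2)(W), (0,1)(W); every one is W ⇒ L
(1,3): moves to (1,2)(W), (1,1)(W); every one is W ⇒ L
(2,3): moves to (2,2)(W), (2,1)(W); every one is W ⇒ L
(3,3): moves to (3,2)(W), (3,1)(W); every one is W ⇒ L
(4,1): moves to (0,1)(W), (4,0)(W); every one is W ⇒ L
(5,1): moves to (1,1)(W), (0,1)(W), (5,0)(W); every one is W ⇒ L
Every other cell has at least one move into one of the L cells above, so it is W.
From (5,3) Maya can move to (1,3), reaching an L position.

Maya wins.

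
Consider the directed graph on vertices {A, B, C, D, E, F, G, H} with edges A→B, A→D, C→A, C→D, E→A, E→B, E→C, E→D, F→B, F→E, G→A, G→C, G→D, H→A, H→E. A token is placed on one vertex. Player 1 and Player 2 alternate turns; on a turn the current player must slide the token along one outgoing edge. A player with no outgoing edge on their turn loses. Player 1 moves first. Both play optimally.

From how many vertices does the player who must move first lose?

3

Positions with no move are L. A position that does have a move is losing for the player to move precisely when every available move leads to a winning position for the opponent. Fill in the labels:
Every edge goes from a vertex to one that appears earlier in the order B, D, A, C, E, G, H, F, so processing vertices in that order labels each vertex after all of its successors.
B: no outgoing edge → L
D: no outgoing edge → L
A: can move to D, which is L ⇒ W
C: can move to D, which is L ⇒ W
E: can move to D, which is L ⇒ W
G: can move to D, which is L ⇒ W
H: moves to E(W), A(W); every one is W ⇒ L
F: can move to B, which is L ⇒ W
The L vertices are B, D, H; that is 3 in all.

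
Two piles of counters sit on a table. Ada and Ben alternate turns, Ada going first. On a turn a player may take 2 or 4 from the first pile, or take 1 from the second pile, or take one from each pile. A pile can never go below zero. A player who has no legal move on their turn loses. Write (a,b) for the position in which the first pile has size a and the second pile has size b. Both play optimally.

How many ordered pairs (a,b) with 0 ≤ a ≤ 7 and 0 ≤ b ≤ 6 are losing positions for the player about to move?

22

Build the W/L table. Terminal = L. A non-terminal position is W if it has a move to some L; otherwise it is L.
Every move lowers a or b (never raises either), so fill the grid row by row in increasing a, and left to right within a row: each cell's successors are then already labelled.
      b=0  b=1  b=2  b=3  b=4  b=5  b=6
a=0:    L    W    L    W    L    W    L
a=1:    L    W    L    W    L    W    L
a=2:    W    W    W    W    W    W    W
a=3:    W    L    W    L    W    L    W
a=4:    W    L    W    L    W    L    W
a=5:    W    W    W    W    W    W    W
a=6:    L    W    L    W    L    W    L
a=7:    L    W    L    W    L    W    L
Cells with no legal move (terminal, hence L): (0,0), (1,0).
The remaining L cells, each justified by listing all of its moves:
(0,2): only reaches (0,1)(W), which is W → L
(0,4): only reaches (0,3)(W), which is W → L
(0,6): only reaches (0,5)(W), which is W → L
(1,2): only reaches (1,1)(W), (0,1)(W), all W → L
(1,4): only reaches (1,3)(W), (0,3)(W), all W → L
(1,6): only reaches (1,5)(W), (0,5)(W), all W → L
(3,1): only reaches (1,1)(W), (3,0)(W), (2,0)(W), all W → L
(3,3): only reaches (1,3)(W), (3,2)(W), (2,2)(W), all W → L
(3,5): only reaches (1,5)(W), (3,4)(W), (2,4)(W), all W → L
(4,1): only reaches (2,1)(W), (0,1)(W), (4,0)(W), (3,0)(W), all W → L
(4,3): only reaches (2,3)(W), (0,3)(W), (4,2)(W), (3,2)(W), all W → L
(4,5): only reaches (2,5)(W), (0,5)(W), (4,4)(W), (3,4)(W), all W → L
(6,0): only reaches (4,0)(W), (2,0)(W), all W → L
(6,2): only reaches (4,2)(W), (2,2)(W), (6,1)(W), (5,1)(W), all W → L
(6,4): only reaches (4,4)(W), (2,4)(W), (6,3)(W), (5,3)(W), all W → L
(6,6): only reaches (4,6)(W), (2,6)(W), (6,5)(W), (5,5)(W), all W → L
(7,0): only reaches (5,0)(W), (3,0)(W), all W → L
(7,2): only reaches (5,2)(W), (3,2)(W), (7,1)(W), (6,1)(W), all W → L
(7,4): only reaches (5,4)(W), (3,4)(W), (7,3)(W), (6,3)(W), all W → L
(7,6): only reaches (5,6)(W), (3,6)(W), (7,5)(W), (6,5)(W), all W → L
Every other cell has at least one move into one of the L cells above, so it is W.
L cells per row: a=0: 4, a=1: 4, a=2: 0, a=3: 3, a=4: 3, a=5: 0, a=6: 4, a=7: 4; total 22.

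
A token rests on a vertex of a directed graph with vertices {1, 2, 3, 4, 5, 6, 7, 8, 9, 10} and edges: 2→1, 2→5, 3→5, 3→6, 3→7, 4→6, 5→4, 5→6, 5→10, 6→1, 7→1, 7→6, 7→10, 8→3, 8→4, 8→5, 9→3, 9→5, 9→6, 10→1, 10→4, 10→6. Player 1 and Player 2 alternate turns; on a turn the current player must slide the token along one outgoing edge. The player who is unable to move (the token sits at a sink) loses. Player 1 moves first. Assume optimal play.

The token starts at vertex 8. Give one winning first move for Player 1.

Move to 3.

Label each position W (a win for the player to move) or L (a loss). A position with no legal move is L; any other position is W exactly when some move reaches an L, and L when every move reaches a W.
Every edge goes from a vertex to one that appears earlier in the order 1, 6, 4, 10, 5, 7, 3, 9, 8, 2, so processing vertices in that order labels each vertex after all of its successors.
1: no outgoing edge → L
6: reaches L-position 1 → W
4: only reaches 6(W), which is W → L
10: reaches L-position 4 → W
5: reaches L-position 4 → W
7: reaches L-position 1 → W
3: only reaches 7(W), 5(W), 6(W), all W → L
9: reaches L-position 3 → W
8: reaches L-position 3 → W
2: reaches L-position 1 → W
From 8, the L positions reachable in one move are: 3, 4. Any move reaching one of these is winning.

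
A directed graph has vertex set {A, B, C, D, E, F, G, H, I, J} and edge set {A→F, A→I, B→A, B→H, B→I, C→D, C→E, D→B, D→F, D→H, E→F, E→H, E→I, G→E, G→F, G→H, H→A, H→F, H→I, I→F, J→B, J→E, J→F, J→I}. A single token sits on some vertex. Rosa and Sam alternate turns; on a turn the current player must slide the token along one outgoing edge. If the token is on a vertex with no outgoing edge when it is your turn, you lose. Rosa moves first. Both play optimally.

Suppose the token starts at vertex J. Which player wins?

Compute win/loss labels from the base case upward. A position with no move is L. Any other position is W if it can reach an L in one move, else L.
Every edge goes from a vertex to one that appears earlier in the order F, I, A, H, B, E, D, J, C, G, so processing vertices in that order labels each vertex after all of its successors.
F: no outgoing edge → L
I: W (go to F, an L position)
A: W (go to F, an L position)
H: W (go to F, an L position)
B: L (options H(W), A(W), I(W) are all W)
E: W (go to F, an L position)
D: W (go to B, an L position)
J: W (go to B, an L position)
C: L (options D(W), E(W) are all W)
G: W (go to F, an L position)
The starting position J is W: Rosa should move to B, handing over an L position.

Rosa wins.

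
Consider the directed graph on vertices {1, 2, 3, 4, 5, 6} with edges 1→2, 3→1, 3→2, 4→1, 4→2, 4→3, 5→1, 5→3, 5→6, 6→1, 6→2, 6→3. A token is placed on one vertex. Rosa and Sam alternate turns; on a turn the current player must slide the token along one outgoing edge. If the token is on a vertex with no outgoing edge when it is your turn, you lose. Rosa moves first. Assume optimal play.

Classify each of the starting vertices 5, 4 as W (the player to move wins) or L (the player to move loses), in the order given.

5: L, 4: W

Work bottom-up. With no move the player to move loses. Otherwise the position is W if at least one move leads to an L position for the opponent, and L if every move leads to a W.
Every edge goes from a vertex to one that appears earlier in the order 2, 1, 3, 6, 4, 5, so processing vertices in that order labels each vertex after all of its successors.
2: no outgoing edge → L
1: →2(L), so W
3: →2(L), so W
6: →2(L), so W
4: →2(L), so W
5: →6(W), 3(W), 1(W) — all W, so L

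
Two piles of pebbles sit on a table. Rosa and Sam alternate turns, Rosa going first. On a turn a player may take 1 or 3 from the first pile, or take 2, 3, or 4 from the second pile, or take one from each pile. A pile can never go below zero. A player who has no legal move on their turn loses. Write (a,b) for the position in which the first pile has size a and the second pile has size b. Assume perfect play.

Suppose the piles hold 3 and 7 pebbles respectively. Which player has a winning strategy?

Rosa wins.

Positions with no move are L. A position that does have a move is losing for the player to move precisely when every available move leads to a winning position for the opponent. Fill in the labels:
No move ever increases a pile, so every position that can arise here has a ≤ 3 and b ≤ 7; it is enough to label the cells with 0 ≤ a ≤ 3 and 0 ≤ b ≤ 7.
Every move lowers a or b (never raises either), so fill the grid row by row in increasing a, and left to right within a row: each cell's successors are then already labelled.
      b=0  b=1  b=2  b=3  b=4  b=5  b=6  b=7
a=0:    L    L    W    W    W    W    L    L
a=1:    W    W    W    L    L    W    W    W
a=2:    L    L    W    W    W    W    L    L
a=3:    W    W    W    L    L    W    W    W
Cells with no legal move (terminal, hence L): (0,0), (0,1).
The remaining L cells, each justified by listing all of its moves:
(0,6): only reaches (0,4)(W), (0,3)(W), (0,2)(W), all W → L
(0,7): only reaches (0,5)(W), (0,4)(W), (0,3)(W), all W → L
(1,3): only reaches (0,3)(W), (1,1)(W), (1,0)(W), (0,2)(W), all W → L
(1,4): only reaches (0,4)(W), (1,2)(W), (1,1)(W), (1,0)(W), (0,3)(W), all W → L
(2,0): only reaches (1,0)(W), which is W → L
(2,1): only reaches (1,1)(W), (1,0)(W), all W → L
(2,6): only reaches (1,6)(W), (2,4)(W), (2,3)(W), (2,2)(W), (1,5)(W), all W → L
(2,7): only reaches (1,7)(W), (2,5)(W), (2,4)(W), (2,3)(W), (1,6)(W), all W → L
(3,3): only reaches (2,3)(W), (0,3)(W), (3,1)(W), (3,0)(W), (2,2)(W), all W → L
(3,4): only reaches (2,4)(W), (0,4)(W), (3,2)(W), (3,1)(W), (3,0)(W), (2,3)(W), all W → L
Every other cell has at least one move into one of the L cells above, so it is W.
The starting position (3,7) is W: Rosa should move to (2,7), handing over an L position.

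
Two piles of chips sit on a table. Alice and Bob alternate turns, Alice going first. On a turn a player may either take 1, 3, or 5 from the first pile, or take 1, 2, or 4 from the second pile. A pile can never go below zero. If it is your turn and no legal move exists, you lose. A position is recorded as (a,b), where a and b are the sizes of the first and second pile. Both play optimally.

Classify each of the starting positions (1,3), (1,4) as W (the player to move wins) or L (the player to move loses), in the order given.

(1,3): W, (1,4): L

Work bottom-up. With no move the player to move loses. Otherwise the position is W if at least one move leads to an L position for the opponent, and L if every move leads to a W.
No move ever increases a pile, so every position that can arise here has a ≤ 1 and b ≤ 4; it is enough to label the cells with 0 ≤ a ≤ 1 and 0 ≤ b ≤ 4.
Every move lowers a or b (never raises either), so fill the grid row by row in increasing a, and left to right within a row: each cell's successors are then already labelled.
      b=0  b=1  b=2  b=3  b=4
a=0:    L    W    W    L    W
a=1:    W    L    W    W    L
Cells with no legal move (terminal, hence L): (0,0).
The remaining L cells, each justified by listing all of its moves:
(0,3): →(0,2)(W), (0,1)(W) — all W, so L
(1,1): →(0,1)(W), (1,0)(W) — all W, so L
(1,4): →(0,4)(W), (1,3)(W), (1,2)(W), (1,0)(W) — all W, so L
Every other cell has at least one move into one of the L cells above, so it is W.
(1,3): the move to (0,3) reaches an L cell, so W
(1,4): one of the L cells justified above, so L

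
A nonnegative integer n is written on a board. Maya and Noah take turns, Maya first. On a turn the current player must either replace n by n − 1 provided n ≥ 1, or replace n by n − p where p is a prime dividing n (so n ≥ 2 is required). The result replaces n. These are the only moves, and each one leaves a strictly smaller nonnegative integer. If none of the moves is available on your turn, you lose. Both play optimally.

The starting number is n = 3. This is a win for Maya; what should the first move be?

Use the standard recursion: the mover loses at a terminal position; elsewhere, the mover wins exactly when some move hands the opponent an L position.
n=0: no move → L
n=1: reaches L-position 0 → W
n=2: reaches L-position 0 → W
n=3: reaches L-position 0 → W
From 3, the L positions reachable in one move are: 0.

Move to 0.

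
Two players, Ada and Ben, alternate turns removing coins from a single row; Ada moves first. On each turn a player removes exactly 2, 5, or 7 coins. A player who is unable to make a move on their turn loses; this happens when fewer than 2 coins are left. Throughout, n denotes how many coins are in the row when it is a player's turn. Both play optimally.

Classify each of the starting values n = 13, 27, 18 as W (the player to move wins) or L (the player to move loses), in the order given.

13: L, 27: W, 18: W

Positions with no move are L. A position that does have a move is losing for the player to move precisely when every available move leads to a winning position for the opponent. Fill in the labels:
n=0: no move → L
n=1: no move → L
n=2: →0(L), so W
n=3: →1(L), so W
n=4: →2(W) only, which is W, so L
n=5: →0(L), so W
n=6: →4(L), so W
n=7: →0(L), so W
n=8: →1(L), so W
n=9: →4(L), so W
n=10: →8(W), 5(W), 3(W) — all W, so L
n=11: →4(L), so W
n=12: →10(L), so W
n=13: →11(W), 8(W), 6(W) — all W, so L
n=14: →12(W), 9(W), 7(W) — all W, so L
n=15: →13(L), so W
n=16: →14(L), so W
n=17: →10(L), so W
n=18: →13(L), so W
n=19: →14(L), so W
n=20: →13(L), so W
n=21: →14(L), so W
n=22: →20(W), 17(W), 15(W) — all W, so L
n=23: →21(W), 18(W), 16(W) — all W, so L
n=24: →22(L), so W
n=25: →23(L), so W
n=26: →24(W), 21(W), 19(W) — all W, so L
n=27: →22(L), so W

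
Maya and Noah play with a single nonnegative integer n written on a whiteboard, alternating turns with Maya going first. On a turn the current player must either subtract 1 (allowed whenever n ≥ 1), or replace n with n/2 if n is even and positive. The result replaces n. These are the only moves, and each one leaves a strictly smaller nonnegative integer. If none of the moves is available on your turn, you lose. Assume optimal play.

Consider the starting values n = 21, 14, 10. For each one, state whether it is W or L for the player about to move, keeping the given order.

21: L, 14: W, 10: W

Work bottom-up. With no move the player to move loses. Otherwise the position is W if at least one move leads to an L position for the opponent, and L if every move leads to a W.
n=0: no move → L
n=1: W (go to 0, an L position)
n=2: L (sole option 1(W) is W)
n=3: W (go to 2, an L position)
n=4: W (go to 2, an L position)
n=5: L (sole option 4(W) is W)
n=6: W (go to 5, an L position)
n=7: L (sole option 6(W) is W)
n=8: W (go to 7, an L position)
n=9: L (sole option 8(W) is W)
n=10: W (go to 5, an L position)
n=11: L (sole option 10(W) is W)
n=12: W (go to 11, an L position)
n=13: L (sole option 12(W) is W)
n=14: W (go to 7, an L position)
n=15: L (sole option 14(W) is W)
n=16: W (go to 15, an L position)
n=17: L (sole option 16(W) is W)
n=18: W (go to 9, an L position)
n=19: L (sole option 18(W) is W)
n=20: W (go to 19, an L position)
n=21: L (sole option 20(W) is W)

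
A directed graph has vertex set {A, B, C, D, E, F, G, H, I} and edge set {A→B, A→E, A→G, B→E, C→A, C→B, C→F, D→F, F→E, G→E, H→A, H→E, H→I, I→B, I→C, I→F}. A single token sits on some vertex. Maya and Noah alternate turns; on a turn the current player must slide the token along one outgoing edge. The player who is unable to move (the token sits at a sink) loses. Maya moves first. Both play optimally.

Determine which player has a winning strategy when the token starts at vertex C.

Noah wins.

Build the W/L table. Terminal = L. A non-terminal position is W if it has a move to some L; otherwise it is L.
Every edge goes from a vertex to one that appears earlier in the order E, B, F, G, A, C, D, I, H, so processing vertices in that order labels each vertex after all of its successors.
E: no outgoing edge → L
B: can move to E, which is L ⇒ W
F: can move to E, which is L ⇒ W
G: can move to E, which is L ⇒ W
A: can move to E, which is L ⇒ W
C: moves to A(W), F(W), B(W); every one is W ⇒ L
D: the only move is to F(W), a W ⇒ L
I: can move to C, which is L ⇒ W
H: can move to E, which is L ⇒ W
The starting position C is L: whatever Maya does, the opponent receives a W position.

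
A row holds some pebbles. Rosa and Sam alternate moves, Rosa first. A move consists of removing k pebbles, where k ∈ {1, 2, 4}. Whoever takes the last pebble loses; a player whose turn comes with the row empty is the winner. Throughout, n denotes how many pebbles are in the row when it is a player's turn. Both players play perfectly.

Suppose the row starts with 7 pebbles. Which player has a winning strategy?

Sam wins.

Label each position W (a win for the player to move) or L (a loss). A position with no legal move is W; any other position is W exactly when some move reaches an L, and L when every move reaches a W.
n=0: no move; the opponent has just taken the last pebble and therefore loses → W
n=1: the only move is to 0(W), a W ⇒ L
n=2: can move to 1, which is L ⇒ W
n=3: can move to 1, which is L ⇒ W
n=4: moves to 3(W), 2(W), 0(W); every one is W ⇒ L
n=5: can move to 4, which is L ⇒ W
n=6: can move to 4, which is L ⇒ W
n=7: moves to 6(W), 5(W), 3(W); every one is W ⇒ L
The starting position 7 is L: whatever Rosa does, the opponent receives a W position.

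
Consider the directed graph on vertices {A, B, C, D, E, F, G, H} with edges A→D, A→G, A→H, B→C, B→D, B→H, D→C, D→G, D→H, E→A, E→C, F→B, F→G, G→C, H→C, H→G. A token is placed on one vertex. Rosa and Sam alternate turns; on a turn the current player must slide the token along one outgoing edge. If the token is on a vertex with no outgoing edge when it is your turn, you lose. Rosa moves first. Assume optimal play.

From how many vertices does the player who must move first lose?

Build the W/L table. Terminal = L. A non-terminal position is W if it has a move to some L; otherwise it is L.
Every edge goes from a vertex to one that appears earlier in the order C, G, H, D, B, A, F, E, so processing vertices in that order labels each vertex after all of its successors.
C: no outgoing edge → L
G: W (go to C, an L position)
H: W (go to C, an L position)
D: W (go to C, an L position)
B: W (go to C, an L position)
A: L (options D(W), H(W), G(W) are all W)
F: L (options B(W), G(W) are all W)
E: W (go to A, an L position)
The L vertices are A, C, F; that is 3 in all.

3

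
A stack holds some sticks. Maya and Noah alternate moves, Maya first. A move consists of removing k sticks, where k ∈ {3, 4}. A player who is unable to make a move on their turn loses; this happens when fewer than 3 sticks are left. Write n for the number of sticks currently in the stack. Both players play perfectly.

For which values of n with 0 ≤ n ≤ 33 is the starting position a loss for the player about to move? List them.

Use the standard recursion: the mover loses at a terminal position; elsewhere, the mover wins exactly when some move hands the opponent an L position.
n=0: no move → L
n=1: no move → L
n=2: no move → L
n=3: W (go to 0, an L position)
n=4: W (go to 1, an L position)
n=5: W (go to 2, an L position)
n=6: W (go to 2, an L position)
n=7: L (options 4(W), 3(W) are all W)
n=8: L (options 5(W), 4(W) are all W)
n=9: L (options 6(W), 5(W) are all W)
n=10: W (go to 7, an L position)
n=11: W (go to 8, an L position)
n=12: W (go to 9, an L position)
n=13: W (go to 9, an L position)
n=14: L (options 11(W), 10(W) are all W)
n=15: L (options 12(W), 11(W) are all W)
n=16: L (options 13(W), 12(W) are all W)
n=17: W (go to 14, an L position)
n=18: W (go to 15, an L position)
n=19: W (go to 16, an L position)
n=20: W (go to 16, an L position)
n=21: L (options 18(W), 17(W) are all W)
n=22: L (options 19(W), 18(W) are all W)
n=23: L (options 20(W), 19(W) are all W)
n=24: W (go to 21, an L position)
n=25: W (go to 22, an L position)
n=26: W (go to 23, an L position)
n=27: W (go to 23, an L position)
n=28: L (options 25(W), 24(W) are all W)
n=29: L (options 26(W), 25(W) are all W)
n=30: L (options 27(W), 26(W) are all W)
n=31: W (go to 28, an L position)
n=32: W (go to 29, an L position)
n=33: W (go to 30, an L position)
Reading off the rows marked L gives the requested list; there are 15 such values of n.

0, 1, 2, 7, 8, 9, 14, 15, 16, 21, 22, 23, 28, 29, 30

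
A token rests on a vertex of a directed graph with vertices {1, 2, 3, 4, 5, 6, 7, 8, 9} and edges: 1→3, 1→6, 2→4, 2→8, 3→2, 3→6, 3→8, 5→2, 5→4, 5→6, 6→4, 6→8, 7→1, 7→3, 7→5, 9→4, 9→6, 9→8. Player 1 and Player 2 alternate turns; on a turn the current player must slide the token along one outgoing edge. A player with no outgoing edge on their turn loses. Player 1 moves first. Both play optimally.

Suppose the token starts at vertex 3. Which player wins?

Player 1 wins.

Compute win/loss labels from the base case upward. A position with no move is L. Any other position is W if it can reach an L in one move, else L.
Every edge goes from a vertex to one that appears earlier in the order 8, 4, 6, 9, 2, 3, 5, 1, 7, so processing vertices in that order labels each vertex after all of its successors.
8: no outgoing edge → L
4: no outgoing edge → L
6: →4(L), so W
9: →4(L), so W
2: →4(L), so W
3: →8(L), so W
5: →4(L), so W
1: →3(W), 6(W) — all W, so L
7: →1(L), so W
The starting position 3 is W: Player 1 should move to 8, handing over an L position.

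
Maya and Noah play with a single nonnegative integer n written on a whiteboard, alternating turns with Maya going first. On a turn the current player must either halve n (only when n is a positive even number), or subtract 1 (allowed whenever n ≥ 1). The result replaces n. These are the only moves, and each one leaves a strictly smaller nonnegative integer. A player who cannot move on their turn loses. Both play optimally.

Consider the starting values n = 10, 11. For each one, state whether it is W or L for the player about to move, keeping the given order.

10: W, 11: L

Label each position W (a win for the player to move) or L (a loss). A position with no legal move is L; any other position is W exactly when some move reaches an L, and L when every move reaches a W.
n=0: no move → L
n=1: W (go to 0, an L position)
n=2: L (sole option 1(W) is W)
n=3: W (go to 2, an L position)
n=4: W (go to 2, an L position)
n=5: L (sole option 4(W) is W)
n=6: W (go to 5, an L position)
n=7: L (sole option 6(W) is W)
n=8: W (go to 7, an L position)
n=9: L (sole option 8(W) is W)
n=10: W (go to 5, an L position)
n=11: L (sole option 10(W) is W)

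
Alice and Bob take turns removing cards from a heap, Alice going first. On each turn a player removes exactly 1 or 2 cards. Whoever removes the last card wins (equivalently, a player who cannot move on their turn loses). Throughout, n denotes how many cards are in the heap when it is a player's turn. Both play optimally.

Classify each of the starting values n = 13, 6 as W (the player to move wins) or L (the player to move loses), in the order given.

13: W, 6: L

Compute win/loss labels from the base case upward. A position with no move is L. Any other position is W if it can reach an L in one move, else L.
n=0: no move → L
n=1: W (go to 0, an L position)
n=2: W (go to 0, an L position)
n=3: L (options 2(W), 1(W) are all W)
n=4: W (go to 3, an L position)
n=5: W (go to 3, an L position)
n=6: L (options 5(W), 4(W) are all W)
n=7: W (go to 6, an L position)
n=8: W (go to 6, an L position)
n=9: L (options 8(W), 7(W) are all W)
n=10: W (go to 9, an L position)
n=11: W (go to 9, an L position)
n=12: L (options 11(W), 10(W) are all W)
n=13: W (go to 12, an L position)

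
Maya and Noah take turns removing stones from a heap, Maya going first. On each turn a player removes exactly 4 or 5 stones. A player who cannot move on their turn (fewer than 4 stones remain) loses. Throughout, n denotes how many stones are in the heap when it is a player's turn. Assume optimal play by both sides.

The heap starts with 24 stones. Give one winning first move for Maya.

Remove 4, leaving 20.

Use the standard recursion: the mover loses at a terminal position; elsewhere, the mover wins exactly when some move hands the opponent an L position.
n=0: no move → L
n=1: no move → L
n=2: no move → L
n=3: no move → L
n=4: reaches L-position 0 → W
n=5: reaches L-position 1 → W
n=6: reaches L-position 2 → W
n=7: reaches L-position 3 → W
n=8: reaches L-position 3 → W
n=9: only reaches 5(W), 4(W), all W → L
n=10: only reaches 6(W), 5(W), all W → L
n=11: only reaches 7(W), 6(W), all W → L
n=12: only reaches 8(W), 7(W), all W → L
n=13: reaches L-position 9 → W
n=14: reaches L-position 10 → W
n=15: reaches L-position 11 → W
n=16: reaches L-position 12 → W
n=17: reaches L-position 12 → W
n=18: only reaches 14(W), 13(W), all W → L
n=19: only reaches 15(W), 14(W), all W → L
n=20: only reaches 16(W), 15(W), all W → L
n=21: only reaches 17(W), 16(W), all W → L
n=22: reaches L-position 18 → W
n=23: reaches L-position 19 → W
n=24: reaches L-position 20 → W
From 24, the L positions reachable in one move are: 20, 19. Any move reaching one of these is winning.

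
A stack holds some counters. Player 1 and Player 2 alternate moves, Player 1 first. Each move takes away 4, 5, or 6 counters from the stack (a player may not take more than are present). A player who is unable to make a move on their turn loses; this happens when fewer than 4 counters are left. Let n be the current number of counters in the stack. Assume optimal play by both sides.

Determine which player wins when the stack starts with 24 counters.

Classify positions by backward induction: terminal positions (no move available) are L. From any other position, the mover wins iff some move reaches an L.
n=0: no move → L
n=1: no move → L
n=2: no move → L
n=3: no move → L
n=4: reaches L-position 0 → W
n=5: reaches L-position 1 → W
n=6: reaches L-position 2 → W
n=7: reaches L-position 3 → W
n=8: reaches L-position 3 → W
n=9: reaches L-position 3 → W
n=10: only reaches 6(W), 5(W), 4(W), all W → L
n=11: only reaches 7(W), 6(W), 5(W), all W → L
n=12: only reaches 8(W), 7(W), 6(W), all W → L
n=13: only reaches 9(W), 8(W), 7(W), all W → L
n=14: reaches L-position 10 → W
n=15: reaches L-position 11 → W
n=16: reaches L-position 12 → W
n=17: reaches L-position 13 → W
n=18: reaches L-position 13 → W
n=19: reaches L-position 13 → W
n=20: only reaches 16(W), 15(W), 14(W), all W → L
n=21: only reaches 17(W), 16(W), 15(W), all W → L
n=22: only reaches 18(W), 17(W), 16(W), all W → L
n=23: only reaches 19(W), 18(W), 17(W), all W → L
n=24: reaches L-position 20 → W
From 24 Player 1 can remove 4, leaving 20, reaching an L position.

Player 1 wins.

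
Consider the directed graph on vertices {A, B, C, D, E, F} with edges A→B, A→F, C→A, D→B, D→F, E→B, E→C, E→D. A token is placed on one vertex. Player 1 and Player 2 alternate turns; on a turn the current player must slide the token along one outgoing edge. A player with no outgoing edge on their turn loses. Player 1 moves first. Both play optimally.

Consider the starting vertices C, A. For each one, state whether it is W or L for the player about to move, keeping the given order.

C: L, A: W

Positions with no move are L. A position that does have a move is losing for the player to move precisely when every available move leads to a winning position for the opponent. Fill in the labels:
Every edge goes from a vertex to one that appears earlier in the order F, B, A, D, C, E, so processing vertices in that order labels each vertex after all of its successors.
F: no outgoing edge → L
B: no outgoing edge → L
A: W (go to B, an L position)
D: W (go to B, an L position)
C: L (sole option A(W) is W)
E: W (go to C, an L position)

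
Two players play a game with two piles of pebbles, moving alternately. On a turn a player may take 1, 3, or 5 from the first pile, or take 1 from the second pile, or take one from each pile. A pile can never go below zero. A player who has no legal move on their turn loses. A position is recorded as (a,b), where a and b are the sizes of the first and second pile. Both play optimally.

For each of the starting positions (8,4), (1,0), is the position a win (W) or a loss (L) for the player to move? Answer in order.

(8,4): L, (1,0): W

Work bottom-up. With no move the player to move loses. Otherwise the position is W if at least one move leads to an L position for the opponent, and L if every move leads to a W.
No move ever increases a pile, so every position that can arise here has a ≤ 8 and b ≤ 4; it is enough to label the cells with 0 ≤ a ≤ 8 and 0 ≤ b ≤ 4.
Every move lowers a or b (never raises either), so fill the grid row by row in increasing a, and left to right within a row: each cell's successors are then already labelled.
      b=0  b=1  b=2  b=3  b=4
a=0:    L    W    L    W    L
a=1:    W    W    W    W    W
a=2:    L    W    L    W    L
a=3:    W    W    W    W    W
a=4:    L    W    L    W    L
a=5:    W    W    W    W    W
a=6:    L    W    L    W    L
a=7:    W    W    W    W    W
a=8:    L    W    L    W    L
Cells with no legal move (terminal, hence L): (0,0).
The remaining L cells, each justified by listing all of its moves:
(0,2): →(0,1)(W) only, which is W, so L
(0,4): →(0,3)(W) only, which is W, so L
(2,0): →(1,0)(W) only, which is W, so L
(2,2): →(1,2)(W), (2,1)(W), (1,1)(W) — all W, so L
(2,4): →(1,4)(W), (2,3)(W), (1,3)(W) — all W, so L
(4,0): →(3,0)(W), (1,0)(W) — all W, so L
(4,2): →(3,2)(W), (1,2)(W), (4,1)(W), (3,1)(W) — all W, so L
(4,4): →(3,4)(W), (1,4)(W), (4,3)(W), (3,3)(W) — all W, so L
(6,0): →(5,0)(W), (3,0)(W), (1,0)(W) — all W, so L
(6,2): →(5,2)(W), (3,2)(W), (1,2)(W), (6,1)(W), (5,1)(W) — all W, so L
(6,4): →(5,4)(W), (3,4)(W), (1,4)(W), (6,3)(W), (5,3)(W) — all W, so L
(8,0): →(7,0)(W), (5,0)(W), (3,0)(W) — all W, so L
(8,2): →(7,2)(W), (5,2)(W), (3,2)(W), (8,1)(W), (7,1)(W) — all W, so L
(8,4): →(7,4)(W), (5,4)(W), (3,4)(W), (8,3)(W), (7,3)(W) — all W, so L
Every other cell has at least one move into one of the L cells above, so it is W.
(8,4): one of the L cells justified above, so L
(1,0): the move to (0,0) reaches an L cell, so W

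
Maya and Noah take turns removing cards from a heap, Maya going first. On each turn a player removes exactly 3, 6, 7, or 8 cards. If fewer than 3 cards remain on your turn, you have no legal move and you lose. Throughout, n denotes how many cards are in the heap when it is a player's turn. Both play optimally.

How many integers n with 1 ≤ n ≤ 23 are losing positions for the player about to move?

7

Label each position W (a win for the player to move) or L (a loss). A position with no legal move is L; any other position is W exactly when some move reaches an L, and L when every move reaches a W.
n=0: no move → L
n=1: no move → L
n=2: no move → L
n=3: can move to 0, which is L ⇒ W
n=4: can move to 1, which is L ⇒ W
n=5: can move to 2, which is L ⇒ W
n=6: can move to 0, which is L ⇒ W
n=7: can move to 1, which is L ⇒ W
n=8: can move to 2, which is L ⇒ W
n=9: can move to 2, which is L ⇒ W
n=10: can move to 2, which is L ⇒ W
n=11: moves to 8(W), 5(W), 4(W), 3(W); every one is W ⇒ L
n=12: moves to 9(W), 6(W), 5(W), 4(W); every one is W ⇒ L
n=13: moves to 10(W), 7(W), 6(W), 5(W); every one is W ⇒ L
n=14: can move to 11, which is L ⇒ W
n=15: can move to 12, which is L ⇒ W
n=16: can move to 13, which is L ⇒ W
n=17: can move to 11, which is L ⇒ W
n=18: can move to 12, which is L ⇒ W
n=19: can move to 13, which is L ⇒ W
n=20: can move to 13, which is L ⇒ W
n=21: can move to 13, which is L ⇒ W
n=22: moves to 19(W), 16(W), 15(W), 14(W); every one is W ⇒ L
n=23: moves to 20(W), 17(W), 16(W), 15(W); every one is W ⇒ L
L entries with 1 ≤ n ≤ 23 (n=0 is outside the asked range and is not counted): n = 1, 2, 11, 12, 13, 22, 23; that makes 7.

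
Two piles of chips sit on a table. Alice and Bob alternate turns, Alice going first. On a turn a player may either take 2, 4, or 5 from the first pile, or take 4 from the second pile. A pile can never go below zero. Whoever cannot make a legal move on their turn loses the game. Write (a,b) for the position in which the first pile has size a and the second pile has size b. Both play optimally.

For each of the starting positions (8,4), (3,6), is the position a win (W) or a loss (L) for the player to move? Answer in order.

Positions with no move are L. A position that does have a move is losing for the player to move precisely when every available move leads to a winning position for the opponent. Fill in the labels:
No move ever increases a pile, so every position that can arise here has a ≤ 8 and b ≤ 6; it is enough to label the cells with 0 ≤ a ≤ 8 and 0 ≤ b ≤ 6.
Every move lowers a or b (never raises either), so fill the grid row by row in increasing a, and left to right within a row: each cell's successors are then already labelled.
      b=0  b=1  b=2  b=3  b=4  b=5  b=6
a=0:    L    L    L    L    W    W    W
a=1:    L    L    L    L    W    W    W
a=2:    W    W    W    W    L    L    L
a=3:    W    W    W    W    L    L    L
a=4:    W    W    W    W    W    W    W
a=5:    W    W    W    W    W    W    W
a=6:    W    W    W    W    W    W    W
a=7:    L    L    L    L    W    W    W
a=8:    L    L    L    L    W    W    W
Cells with no legal move (terminal, hence L): (0,0), (0,1), (0,2), (0,3), (1,0), (1,1), (1,2), (1,3).
The remaining L cells, each justified by listing all of its moves:
(2,4): only reaches (0,4)(W), (2,0)(W), all W → L
(2,5): only reaches (0,5)(W), (2,1)(W), all W → L
(2,6): only reaches (0,6)(W), (2,2)(W), all W → L
(3,4): only reaches (1,4)(W), (3,0)(W), all W → L
(3,5): only reaches (1,5)(W), (3,1)(W), all W → L
(3,6): only reaches (1,6)(W), (3,2)(W), all W → L
(7,0): only reaches (5,0)(W), (3,0)(W), (2,0)(W), all W → L
(7,1): only reaches (5,1)(W), (3,1)(W), (2,1)(W), all W → L
(7,2): only reaches (5,2)(W), (3,2)(W), (2,2)(W), all W → L
(7,3): only reaches (5,3)(W), (3,3)(W), (2,3)(W), all W → L
(8,0): only reaches (6,0)(W), (4,0)(W), (3,0)(W), all W → L
(8,1): only reaches (6,1)(W), (4,1)(W), (3,1)(W), all W → L
(8,2): only reaches (6,2)(W), (4,2)(W), (3,2)(W), all W → L
(8,3): only reaches (6,3)(W), (4,3)(W), (3,3)(W), all W → L
Every other cell has at least one move into one of the L cells above, so it is W.
(8,4): the move to (3,4) reaches an L cell, so W
(3,6): one of the L cells justified above, so L

(8,4): W, (3,6): L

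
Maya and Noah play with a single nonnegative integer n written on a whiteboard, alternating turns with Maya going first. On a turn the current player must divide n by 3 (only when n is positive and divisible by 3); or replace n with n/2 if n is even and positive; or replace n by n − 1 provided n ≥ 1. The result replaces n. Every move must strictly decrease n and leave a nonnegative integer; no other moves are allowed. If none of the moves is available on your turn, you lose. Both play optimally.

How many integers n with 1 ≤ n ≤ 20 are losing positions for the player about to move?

Build the W/L table. Terminal = L. A non-terminal position is W if it has a move to some L; otherwise it is L.
n=0: no move → L
n=1: reaches L-position 0 → W
n=2: only reaches 1(W), which is W → L
n=3: reaches L-position 2 → W
n=4: reaches L-position 2 → W
n=5: only reaches 4(W), which is W → L
n=6: reaches L-position 2 → W
n=7: only reaches 6(W), which is W → L
n=8: reaches L-position 7 → W
n=9: only reaches 3(W), 8(W), all W → L
n=10: reaches L-position 5 → W
n=11: only reaches 10(W), which is W → L
n=12: reaches L-position 11 → W
n=13: only reaches 12(W), which is W → L
n=14: reaches L-position 7 → W
n=15: reaches L-position 5 → W
n=16: only reaches 8(W), 15(W), all W → L
n=17: reaches L-position 16 → W
n=18: reaches L-position 9 → W
n=19: only reaches 18(W), which is W → L
n=20: reaches L-position 19 → W
L entries with 1 ≤ n ≤ 20 (n=0 is outside the asked range and is not counted): n = 2, 5, 7, 9, 11, 13, 16, 19; that makes 8.

8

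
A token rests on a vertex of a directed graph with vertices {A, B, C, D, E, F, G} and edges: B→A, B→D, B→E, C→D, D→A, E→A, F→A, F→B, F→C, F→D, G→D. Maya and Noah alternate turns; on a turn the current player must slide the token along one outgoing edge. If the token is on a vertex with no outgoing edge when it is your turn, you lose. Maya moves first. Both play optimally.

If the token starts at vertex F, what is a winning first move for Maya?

Move to C.

Use the standard recursion: the mover loses at a terminal position; elsewhere, the mover wins exactly when some move hands the opponent an L position.
Every edge goes from a vertex to one that appears earlier in the order A, D, E, B, C, G, F, so processing vertices in that order labels each vertex after all of its successors.
A: no outgoing edge → L
D: can move to A, which is L ⇒ W
E: can move to A, which is L ⇒ W
B: can move to A, which is L ⇒ W
C: the only move is to D(W), a W ⇒ L
G: the only move is to D(W), a W ⇒ L
F: can move to C, which is L ⇒ W
From F, the L positions reachable in one move are: C, A. Any move reaching one of these is winning.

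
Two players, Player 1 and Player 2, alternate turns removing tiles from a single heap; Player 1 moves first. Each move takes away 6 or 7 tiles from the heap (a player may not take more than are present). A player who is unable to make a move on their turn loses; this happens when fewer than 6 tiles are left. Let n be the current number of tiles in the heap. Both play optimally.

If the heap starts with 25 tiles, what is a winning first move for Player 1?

Remove 7, leaving 18.

Work bottom-up. With no move the player to move loses. Otherwise the position is W if at least one move leads to an L position for the opponent, and L if every move leads to a W.
n=0: no move → L
n=1: no move → L
n=2: no move → L
n=3: no move → L
n=4: no move → L
n=5: no move → L
n=6: →0(L), so W
n=7: →1(L), so W
n=8: →2(L), so W
n=9: →3(L), so W
n=10: →4(L), so W
n=11: →5(L), so W
n=12: →5(L), so W
n=13: →7(W), 6(W) — all W, so L
n=14: →8(W), 7(W) — all W, so L
n=15: →9(W), 8(W) — all W, so L
n=16: →10(W), 9(W) — all W, so L
n=17: →11(W), 10(W) — all W, so L
n=18: →12(W), 11(W) — all W, so L
n=19: →13(L), so W
n=20: →14(L), so W
n=21: →15(L), so W
n=22: →16(L), so W
n=23: →17(L), so W
n=24: →18(L), so W
n=25: →18(L), so W
From 25, the L positions reachable in one move are: 18.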